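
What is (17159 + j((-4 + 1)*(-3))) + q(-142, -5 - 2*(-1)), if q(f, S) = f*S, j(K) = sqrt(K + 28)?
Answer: 17585 + sqrt(37) ≈ 17591.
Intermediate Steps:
j(K) = sqrt(28 + K)
q(f, S) = S*f
(17159 + j((-4 + 1)*(-3))) + q(-142, -5 - 2*(-1)) = (17159 + sqrt(28 + (-4 + 1)*(-3))) + (-5 - 2*(-1))*(-142) = (17159 + sqrt(28 - 3*(-3))) + (-5 + 2)*(-142) = (17159 + sqrt(28 + 9)) - 3*(-142) = (17159 + sqrt(37)) + 426 = 17585 + sqrt(37)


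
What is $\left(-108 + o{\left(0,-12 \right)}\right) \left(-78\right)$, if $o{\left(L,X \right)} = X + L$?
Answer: $9360$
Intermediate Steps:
$o{\left(L,X \right)} = L + X$
$\left(-108 + o{\left(0,-12 \right)}\right) \left(-78\right) = \left(-108 + \left(0 - 12\right)\right) \left(-78\right) = \left(-108 - 12\right) \left(-78\right) = \left(-120\right) \left(-78\right) = 9360$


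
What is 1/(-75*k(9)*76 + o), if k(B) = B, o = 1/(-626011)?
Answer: -626011/32114364301 ≈ -1.9493e-5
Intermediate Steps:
o = -1/626011 ≈ -1.5974e-6
1/(-75*k(9)*76 + o) = 1/(-75*9*76 - 1/626011) = 1/(-675*76 - 1/626011) = 1/(-51300 - 1/626011) = 1/(-32114364301/626011) = -626011/32114364301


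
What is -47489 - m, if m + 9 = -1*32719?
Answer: -14761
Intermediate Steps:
m = -32728 (m = -9 - 1*32719 = -9 - 32719 = -32728)
-47489 - m = -47489 - 1*(-32728) = -47489 + 32728 = -14761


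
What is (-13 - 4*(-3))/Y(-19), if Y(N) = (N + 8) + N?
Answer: 1/30 ≈ 0.033333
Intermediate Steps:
Y(N) = 8 + 2*N (Y(N) = (8 + N) + N = 8 + 2*N)
(-13 - 4*(-3))/Y(-19) = (-13 - 4*(-3))/(8 + 2*(-19)) = (-13 + 12)/(8 - 38) = -1/(-30) = -1*(-1/30) = 1/30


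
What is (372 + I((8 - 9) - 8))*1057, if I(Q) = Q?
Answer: 383691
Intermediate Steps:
(372 + I((8 - 9) - 8))*1057 = (372 + ((8 - 9) - 8))*1057 = (372 + (-1 - 8))*1057 = (372 - 9)*1057 = 363*1057 = 383691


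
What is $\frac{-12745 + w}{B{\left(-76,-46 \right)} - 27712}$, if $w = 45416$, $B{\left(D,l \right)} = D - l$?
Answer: $- \frac{32671}{27742} \approx -1.1777$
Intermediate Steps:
$\frac{-12745 + w}{B{\left(-76,-46 \right)} - 27712} = \frac{-12745 + 45416}{\left(-76 - -46\right) - 27712} = \frac{32671}{\left(-76 + 46\right) - 27712} = \frac{32671}{-30 - 27712} = \frac{32671}{-27742} = 32671 \left(- \frac{1}{27742}\right) = - \frac{32671}{27742}$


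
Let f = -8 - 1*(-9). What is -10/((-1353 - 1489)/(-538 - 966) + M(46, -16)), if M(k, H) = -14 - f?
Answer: 7520/9859 ≈ 0.76275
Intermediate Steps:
f = 1 (f = -8 + 9 = 1)
M(k, H) = -15 (M(k, H) = -14 - 1*1 = -14 - 1 = -15)
-10/((-1353 - 1489)/(-538 - 966) + M(46, -16)) = -10/((-1353 - 1489)/(-538 - 966) - 15) = -10/(-2842/(-1504) - 15) = -10/(-2842*(-1/1504) - 15) = -10/(1421/752 - 15) = -10/(-9859/752) = -752/9859*(-10) = 7520/9859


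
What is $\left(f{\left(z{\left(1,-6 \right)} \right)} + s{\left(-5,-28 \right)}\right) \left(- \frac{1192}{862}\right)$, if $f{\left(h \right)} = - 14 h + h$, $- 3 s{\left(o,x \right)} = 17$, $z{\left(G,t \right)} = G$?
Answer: $\frac{33376}{1293} \approx 25.813$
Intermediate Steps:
$s{\left(o,x \right)} = - \frac{17}{3}$ ($s{\left(o,x \right)} = \left(- \frac{1}{3}\right) 17 = - \frac{17}{3}$)
$f{\left(h \right)} = - 13 h$
$\left(f{\left(z{\left(1,-6 \right)} \right)} + s{\left(-5,-28 \right)}\right) \left(- \frac{1192}{862}\right) = \left(\left(-13\right) 1 - \frac{17}{3}\right) \left(- \frac{1192}{862}\right) = \left(-13 - \frac{17}{3}\right) \left(\left(-1192\right) \frac{1}{862}\right) = \left(- \frac{56}{3}\right) \left(- \frac{596}{431}\right) = \frac{33376}{1293}$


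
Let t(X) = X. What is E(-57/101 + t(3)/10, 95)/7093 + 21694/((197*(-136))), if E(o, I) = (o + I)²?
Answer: 5519915976193/12115960792850 ≈ 0.45559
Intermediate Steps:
E(o, I) = (I + o)²
E(-57/101 + t(3)/10, 95)/7093 + 21694/((197*(-136))) = (95 + (-57/101 + 3/10))²/7093 + 21694/((197*(-136))) = (95 + (-57*1/101 + 3*(⅒)))²*(1/7093) + 21694/(-26792) = (95 + (-57/101 + 3/10))²*(1/7093) + 21694*(-1/26792) = (95 - 267/1010)²*(1/7093) - 10847/13396 = (95683/1010)²*(1/7093) - 10847/13396 = (9155236489/1020100)*(1/7093) - 10847/13396 = 9155236489/7235569300 - 10847/13396 = 5519915976193/12115960792850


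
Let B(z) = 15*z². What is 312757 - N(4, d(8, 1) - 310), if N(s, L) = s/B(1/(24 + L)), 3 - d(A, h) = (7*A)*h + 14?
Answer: 4192919/15 ≈ 2.7953e+5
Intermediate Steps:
d(A, h) = -11 - 7*A*h (d(A, h) = 3 - ((7*A)*h + 14) = 3 - (7*A*h + 14) = 3 - (14 + 7*A*h) = 3 + (-14 - 7*A*h) = -11 - 7*A*h)
N(s, L) = s*(24 + L)²/15 (N(s, L) = s/((15*(1/(24 + L))²)) = s/((15/(24 + L)²)) = s*((24 + L)²/15) = s*(24 + L)²/15)
312757 - N(4, d(8, 1) - 310) = 312757 - 4*(24 + ((-11 - 7*8*1) - 310))²/15 = 312757 - 4*(24 + ((-11 - 56) - 310))²/15 = 312757 - 4*(24 + (-67 - 310))²/15 = 312757 - 4*(24 - 377)²/15 = 312757 - 4*(-353)²/15 = 312757 - 4*124609/15 = 312757 - 1*498436/15 = 312757 - 498436/15 = 4192919/15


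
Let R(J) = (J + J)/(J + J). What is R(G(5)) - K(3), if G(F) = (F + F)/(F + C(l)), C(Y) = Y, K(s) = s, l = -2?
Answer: -2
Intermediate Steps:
G(F) = 2*F/(-2 + F) (G(F) = (F + F)/(F - 2) = (2*F)/(-2 + F) = 2*F/(-2 + F))
R(J) = 1 (R(J) = (2*J)/((2*J)) = (2*J)*(1/(2*J)) = 1)
R(G(5)) - K(3) = 1 - 1*3 = 1 - 3 = -2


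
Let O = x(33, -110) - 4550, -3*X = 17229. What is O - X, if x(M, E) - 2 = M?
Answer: 1228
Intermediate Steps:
X = -5743 (X = -⅓*17229 = -5743)
x(M, E) = 2 + M
O = -4515 (O = (2 + 33) - 4550 = 35 - 4550 = -4515)
O - X = -4515 - 1*(-5743) = -4515 + 5743 = 1228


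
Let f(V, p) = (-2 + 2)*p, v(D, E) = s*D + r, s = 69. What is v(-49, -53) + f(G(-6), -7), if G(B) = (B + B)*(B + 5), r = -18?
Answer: -3399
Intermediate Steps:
G(B) = 2*B*(5 + B) (G(B) = (2*B)*(5 + B) = 2*B*(5 + B))
v(D, E) = -18 + 69*D (v(D, E) = 69*D - 18 = -18 + 69*D)
f(V, p) = 0 (f(V, p) = 0*p = 0)
v(-49, -53) + f(G(-6), -7) = (-18 + 69*(-49)) + 0 = (-18 - 3381) + 0 = -3399 + 0 = -3399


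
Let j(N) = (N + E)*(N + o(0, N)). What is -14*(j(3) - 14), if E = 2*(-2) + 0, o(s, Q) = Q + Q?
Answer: 322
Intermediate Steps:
o(s, Q) = 2*Q
E = -4 (E = -4 + 0 = -4)
j(N) = 3*N*(-4 + N) (j(N) = (N - 4)*(N + 2*N) = (-4 + N)*(3*N) = 3*N*(-4 + N))
-14*(j(3) - 14) = -14*(3*3*(-4 + 3) - 14) = -14*(3*3*(-1) - 14) = -14*(-9 - 14) = -14*(-23) = 322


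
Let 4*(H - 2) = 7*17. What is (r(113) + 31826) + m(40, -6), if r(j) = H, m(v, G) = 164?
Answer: 128087/4 ≈ 32022.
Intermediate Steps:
H = 127/4 (H = 2 + (7*17)/4 = 2 + (1/4)*119 = 2 + 119/4 = 127/4 ≈ 31.750)
r(j) = 127/4
(r(113) + 31826) + m(40, -6) = (127/4 + 31826) + 164 = 127431/4 + 164 = 128087/4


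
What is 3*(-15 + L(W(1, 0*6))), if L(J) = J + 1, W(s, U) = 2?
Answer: -36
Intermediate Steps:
L(J) = 1 + J
3*(-15 + L(W(1, 0*6))) = 3*(-15 + (1 + 2)) = 3*(-15 + 3) = 3*(-12) = -36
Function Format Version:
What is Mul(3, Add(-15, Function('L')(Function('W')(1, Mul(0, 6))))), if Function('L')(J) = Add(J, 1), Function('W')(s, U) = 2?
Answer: -36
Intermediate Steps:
Function('L')(J) = Add(1, J)
Mul(3, Add(-15, Function('L')(Function('W')(1, Mul(0, 6))))) = Mul(3, Add(-15, Add(1, 2))) = Mul(3, Add(-15, 3)) = Mul(3, -12) = -36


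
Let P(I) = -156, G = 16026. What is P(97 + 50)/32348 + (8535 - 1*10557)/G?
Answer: -2829488/21600377 ≈ -0.13099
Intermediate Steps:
P(97 + 50)/32348 + (8535 - 1*10557)/G = -156/32348 + (8535 - 1*10557)/16026 = -156*1/32348 + (8535 - 10557)*(1/16026) = -39/8087 - 2022*1/16026 = -39/8087 - 337/2671 = -2829488/21600377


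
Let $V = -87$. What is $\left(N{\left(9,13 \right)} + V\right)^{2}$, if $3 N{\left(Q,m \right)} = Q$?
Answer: $7056$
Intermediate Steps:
$N{\left(Q,m \right)} = \frac{Q}{3}$
$\left(N{\left(9,13 \right)} + V\right)^{2} = \left(\frac{1}{3} \cdot 9 - 87\right)^{2} = \left(3 - 87\right)^{2} = \left(-84\right)^{2} = 7056$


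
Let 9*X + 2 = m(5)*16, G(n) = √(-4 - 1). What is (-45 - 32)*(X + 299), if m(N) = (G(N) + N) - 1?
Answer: -211981/9 - 1232*I*√5/9 ≈ -23553.0 - 306.09*I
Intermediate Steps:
G(n) = I*√5 (G(n) = √(-5) = I*√5)
m(N) = -1 + N + I*√5 (m(N) = (I*√5 + N) - 1 = (N + I*√5) - 1 = -1 + N + I*√5)
X = 62/9 + 16*I*√5/9 (X = -2/9 + ((-1 + 5 + I*√5)*16)/9 = -2/9 + ((4 + I*√5)*16)/9 = -2/9 + (64 + 16*I*√5)/9 = -2/9 + (64/9 + 16*I*√5/9) = 62/9 + 16*I*√5/9 ≈ 6.8889 + 3.9752*I)
(-45 - 32)*(X + 299) = (-45 - 32)*((62/9 + 16*I*√5/9) + 299) = -77*(2753/9 + 16*I*√5/9) = -211981/9 - 1232*I*√5/9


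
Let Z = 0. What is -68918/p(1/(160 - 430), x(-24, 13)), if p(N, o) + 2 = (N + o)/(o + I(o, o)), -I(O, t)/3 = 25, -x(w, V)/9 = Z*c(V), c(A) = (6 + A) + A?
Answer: 1395589500/40499 ≈ 34460.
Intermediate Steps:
c(A) = 6 + 2*A
x(w, V) = 0 (x(w, V) = -0*(6 + 2*V) = -9*0 = 0)
I(O, t) = -75 (I(O, t) = -3*25 = -75)
p(N, o) = -2 + (N + o)/(-75 + o) (p(N, o) = -2 + (N + o)/(o - 75) = -2 + (N + o)/(-75 + o))
-68918/p(1/(160 - 430), x(-24, 13)) = -68918*(-75 + 0)/(150 + 1/(160 - 430) - 1*0) = -68918*(-75/(150 + 1/(-270) + 0)) = -68918*(-75/(150 - 1/270 + 0)) = -68918/((-1/75*40499/270)) = -68918/(-40499/20250) = -68918*(-20250/40499) = 1395589500/40499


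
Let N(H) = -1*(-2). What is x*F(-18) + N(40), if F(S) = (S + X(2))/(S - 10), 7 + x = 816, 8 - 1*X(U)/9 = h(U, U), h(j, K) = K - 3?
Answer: -7273/4 ≈ -1818.3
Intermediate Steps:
h(j, K) = -3 + K
X(U) = 99 - 9*U (X(U) = 72 - 9*(-3 + U) = 72 + (27 - 9*U) = 99 - 9*U)
N(H) = 2
x = 809 (x = -7 + 816 = 809)
F(S) = (81 + S)/(-10 + S) (F(S) = (S + (99 - 9*2))/(S - 10) = (S + (99 - 18))/(-10 + S) = (S + 81)/(-10 + S) = (81 + S)/(-10 + S))
x*F(-18) + N(40) = 809*((81 - 18)/(-10 - 18)) + 2 = 809*(63/(-28)) + 2 = 809*(-1/28*63) + 2 = 809*(-9/4) + 2 = -7281/4 + 2 = -7273/4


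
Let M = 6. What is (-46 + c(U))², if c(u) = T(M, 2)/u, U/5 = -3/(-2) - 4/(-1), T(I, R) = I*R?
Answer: 6280036/3025 ≈ 2076.0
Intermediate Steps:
U = 55/2 (U = 5*(-3/(-2) - 4/(-1)) = 5*(-3*(-½) - 4*(-1)) = 5*(3/2 + 4) = 5*(11/2) = 55/2 ≈ 27.500)
c(u) = 12/u (c(u) = (6*2)/u = 12/u)
(-46 + c(U))² = (-46 + 12/(55/2))² = (-46 + 12*(2/55))² = (-46 + 24/55)² = (-2506/55)² = 6280036/3025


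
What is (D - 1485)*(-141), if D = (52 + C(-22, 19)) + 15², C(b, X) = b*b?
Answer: 102084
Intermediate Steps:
C(b, X) = b²
D = 761 (D = (52 + (-22)²) + 15² = (52 + 484) + 225 = 536 + 225 = 761)
(D - 1485)*(-141) = (761 - 1485)*(-141) = -724*(-141) = 102084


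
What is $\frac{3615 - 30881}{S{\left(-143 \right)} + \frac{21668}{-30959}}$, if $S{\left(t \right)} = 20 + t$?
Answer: $\frac{844128094}{3829625} \approx 220.42$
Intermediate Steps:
$\frac{3615 - 30881}{S{\left(-143 \right)} + \frac{21668}{-30959}} = \frac{3615 - 30881}{\left(20 - 143\right) + \frac{21668}{-30959}} = - \frac{27266}{-123 + 21668 \left(- \frac{1}{30959}\right)} = - \frac{27266}{-123 - \frac{21668}{30959}} = - \frac{27266}{- \frac{3829625}{30959}} = \left(-27266\right) \left(- \frac{30959}{3829625}\right) = \frac{844128094}{3829625}$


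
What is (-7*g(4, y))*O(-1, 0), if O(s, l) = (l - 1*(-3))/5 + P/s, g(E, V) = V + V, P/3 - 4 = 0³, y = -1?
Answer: -798/5 ≈ -159.60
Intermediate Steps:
P = 12 (P = 12 + 3*0³ = 12 + 3*0 = 12 + 0 = 12)
g(E, V) = 2*V
O(s, l) = ⅗ + 12/s + l/5 (O(s, l) = (l - 1*(-3))/5 + 12/s = (l + 3)*(⅕) + 12/s = (3 + l)*(⅕) + 12/s = (⅗ + l/5) + 12/s = ⅗ + 12/s + l/5)
(-7*g(4, y))*O(-1, 0) = (-14*(-1))*((⅕)*(60 - (3 + 0))/(-1)) = (-7*(-2))*((⅕)*(-1)*(60 - 1*3)) = 14*((⅕)*(-1)*(60 - 3)) = 14*((⅕)*(-1)*57) = 14*(-57/5) = -798/5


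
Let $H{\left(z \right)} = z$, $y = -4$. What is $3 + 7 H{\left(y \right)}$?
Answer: $-25$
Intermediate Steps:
$3 + 7 H{\left(y \right)} = 3 + 7 \left(-4\right) = 3 - 28 = -25$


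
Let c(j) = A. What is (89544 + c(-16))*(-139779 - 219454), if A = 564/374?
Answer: -6015360177330/187 ≈ -3.2168e+10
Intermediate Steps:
A = 282/187 (A = 564*(1/374) = 282/187 ≈ 1.5080)
c(j) = 282/187
(89544 + c(-16))*(-139779 - 219454) = (89544 + 282/187)*(-139779 - 219454) = (16745010/187)*(-359233) = -6015360177330/187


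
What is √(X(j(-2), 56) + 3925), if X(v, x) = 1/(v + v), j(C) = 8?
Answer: √62801/4 ≈ 62.650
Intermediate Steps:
X(v, x) = 1/(2*v)
√(X(j(-2), 56) + 3925) = √((½)/8 + 3925) = √((½)*(⅛) + 3925) = √(1/16 + 3925) = √(62801/16) = √62801/4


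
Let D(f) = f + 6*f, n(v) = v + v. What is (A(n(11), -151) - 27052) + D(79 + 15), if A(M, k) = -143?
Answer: -26537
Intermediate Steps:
n(v) = 2*v
D(f) = 7*f
(A(n(11), -151) - 27052) + D(79 + 15) = (-143 - 27052) + 7*(79 + 15) = -27195 + 7*94 = -27195 + 658 = -26537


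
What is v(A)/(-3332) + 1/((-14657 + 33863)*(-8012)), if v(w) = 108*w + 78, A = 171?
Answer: -713457536261/128180767176 ≈ -5.5660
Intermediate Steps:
v(w) = 78 + 108*w
v(A)/(-3332) + 1/((-14657 + 33863)*(-8012)) = (78 + 108*171)/(-3332) + 1/((-14657 + 33863)*(-8012)) = (78 + 18468)*(-1/3332) - 1/8012/19206 = 18546*(-1/3332) + (1/19206)*(-1/8012) = -9273/1666 - 1/153878472 = -713457536261/128180767176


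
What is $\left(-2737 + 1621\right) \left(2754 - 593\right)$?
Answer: $-2411676$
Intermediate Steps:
$\left(-2737 + 1621\right) \left(2754 - 593\right) = \left(-1116\right) 2161 = -2411676$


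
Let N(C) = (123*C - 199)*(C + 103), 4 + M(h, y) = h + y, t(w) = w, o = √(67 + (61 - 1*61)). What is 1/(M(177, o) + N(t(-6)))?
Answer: -90716/8229392589 - √67/8229392589 ≈ -1.1024e-5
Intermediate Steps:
o = √67 (o = √(67 + (61 - 61)) = √(67 + 0) = √67 ≈ 8.1853)
M(h, y) = -4 + h + y (M(h, y) = -4 + (h + y) = -4 + h + y)
N(C) = (-199 + 123*C)*(103 + C)
1/(M(177, o) + N(t(-6))) = 1/((-4 + 177 + √67) + (-20497 + 123*(-6)² + 12470*(-6))) = 1/((173 + √67) + (-20497 + 123*36 - 74820)) = 1/((173 + √67) + (-20497 + 4428 - 74820)) = 1/((173 + √67) - 90889) = 1/(-90716 + √67)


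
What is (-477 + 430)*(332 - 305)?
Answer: -1269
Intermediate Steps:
(-477 + 430)*(332 - 305) = -47*27 = -1269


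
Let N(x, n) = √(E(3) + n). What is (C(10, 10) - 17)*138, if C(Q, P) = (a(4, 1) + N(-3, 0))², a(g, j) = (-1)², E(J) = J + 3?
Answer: -1380 + 276*√6 ≈ -703.94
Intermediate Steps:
E(J) = 3 + J
a(g, j) = 1
N(x, n) = √(6 + n) (N(x, n) = √((3 + 3) + n) = √(6 + n))
C(Q, P) = (1 + √6)² (C(Q, P) = (1 + √(6 + 0))² = (1 + √6)²)
(C(10, 10) - 17)*138 = ((1 + √6)² - 17)*138 = (-17 + (1 + √6)²)*138 = -2346 + 138*(1 + √6)²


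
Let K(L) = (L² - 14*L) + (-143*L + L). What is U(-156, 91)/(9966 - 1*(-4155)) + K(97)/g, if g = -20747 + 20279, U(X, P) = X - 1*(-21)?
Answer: 2990789/244764 ≈ 12.219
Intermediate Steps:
U(X, P) = 21 + X (U(X, P) = X + 21 = 21 + X)
g = -468
K(L) = L² - 156*L (K(L) = (L² - 14*L) - 142*L = L² - 156*L)
U(-156, 91)/(9966 - 1*(-4155)) + K(97)/g = (21 - 156)/(9966 - 1*(-4155)) + (97*(-156 + 97))/(-468) = -135/(9966 + 4155) + (97*(-59))*(-1/468) = -135/14121 - 5723*(-1/468) = -135*1/14121 + 5723/468 = -5/523 + 5723/468 = 2990789/244764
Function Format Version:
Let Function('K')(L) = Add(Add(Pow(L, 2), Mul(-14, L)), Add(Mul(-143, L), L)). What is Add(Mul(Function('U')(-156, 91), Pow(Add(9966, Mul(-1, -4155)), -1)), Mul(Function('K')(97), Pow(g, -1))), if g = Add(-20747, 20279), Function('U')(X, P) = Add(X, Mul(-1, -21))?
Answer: Rational(2990789, 244764) ≈ 12.219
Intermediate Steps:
Function('U')(X, P) = Add(21, X) (Function('U')(X, P) = Add(X, 21) = Add(21, X))
g = -468
Function('K')(L) = Add(Pow(L, 2), Mul(-156, L)) (Function('K')(L) = Add(Add(Pow(L, 2), Mul(-14, L)), Mul(-142, L)) = Add(Pow(L, 2), Mul(-156, L)))
Add(Mul(Function('U')(-156, 91), Pow(Add(9966, Mul(-1, -4155)), -1)), Mul(Function('K')(97), Pow(g, -1))) = Add(Mul(Add(21, -156), Pow(Add(9966, Mul(-1, -4155)), -1)), Mul(Mul(97, Add(-156, 97)), Pow(-468, -1))) = Add(Mul(-135, Pow(Add(9966, 4155), -1)), Mul(Mul(97, -59), Rational(-1, 468))) = Add(Mul(-135, Pow(14121, -1)), Mul(-5723, Rational(-1, 468))) = Add(Mul(-135, Rational(1, 14121)), Rational(5723, 468)) = Add(Rational(-5, 523), Rational(5723, 468)) = Rational(2990789, 244764)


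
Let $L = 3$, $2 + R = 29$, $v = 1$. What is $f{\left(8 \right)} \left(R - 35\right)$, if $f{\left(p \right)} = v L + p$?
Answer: $-88$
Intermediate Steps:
$R = 27$ ($R = -2 + 29 = 27$)
$f{\left(p \right)} = 3 + p$ ($f{\left(p \right)} = 1 \cdot 3 + p = 3 + p$)
$f{\left(8 \right)} \left(R - 35\right) = \left(3 + 8\right) \left(27 - 35\right) = 11 \left(-8\right) = -88$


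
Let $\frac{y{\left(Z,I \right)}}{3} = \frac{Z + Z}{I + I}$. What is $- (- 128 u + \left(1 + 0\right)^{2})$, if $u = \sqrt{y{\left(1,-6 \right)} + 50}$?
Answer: $-1 + 192 \sqrt{22} \approx 899.56$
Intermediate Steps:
$y{\left(Z,I \right)} = \frac{3 Z}{I}$ ($y{\left(Z,I \right)} = 3 \frac{Z + Z}{I + I} = 3 \frac{2 Z}{2 I} = 3 \cdot 2 Z \frac{1}{2 I} = 3 \frac{Z}{I} = \frac{3 Z}{I}$)
$u = \frac{3 \sqrt{22}}{2}$ ($u = \sqrt{3 \cdot 1 \frac{1}{-6} + 50} = \sqrt{3 \cdot 1 \left(- \frac{1}{6}\right) + 50} = \sqrt{- \frac{1}{2} + 50} = \sqrt{\frac{99}{2}} = \frac{3 \sqrt{22}}{2} \approx 7.0356$)
$- (- 128 u + \left(1 + 0\right)^{2}) = - (- 128 \frac{3 \sqrt{22}}{2} + \left(1 + 0\right)^{2}) = - (- 192 \sqrt{22} + 1^{2}) = - (- 192 \sqrt{22} + 1) = - (1 - 192 \sqrt{22}) = -1 + 192 \sqrt{22}$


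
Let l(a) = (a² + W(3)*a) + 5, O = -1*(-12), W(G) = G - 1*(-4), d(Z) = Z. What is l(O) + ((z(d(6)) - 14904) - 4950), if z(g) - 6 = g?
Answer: -19609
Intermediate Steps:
z(g) = 6 + g
W(G) = 4 + G (W(G) = G + 4 = 4 + G)
O = 12
l(a) = 5 + a² + 7*a (l(a) = (a² + (4 + 3)*a) + 5 = (a² + 7*a) + 5 = 5 + a² + 7*a)
l(O) + ((z(d(6)) - 14904) - 4950) = (5 + 12² + 7*12) + (((6 + 6) - 14904) - 4950) = (5 + 144 + 84) + ((12 - 14904) - 4950) = 233 + (-14892 - 4950) = 233 - 19842 = -19609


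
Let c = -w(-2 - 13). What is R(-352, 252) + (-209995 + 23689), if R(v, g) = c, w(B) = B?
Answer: -186291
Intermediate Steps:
c = 15 (c = -(-2 - 13) = -1*(-15) = 15)
R(v, g) = 15
R(-352, 252) + (-209995 + 23689) = 15 + (-209995 + 23689) = 15 - 186306 = -186291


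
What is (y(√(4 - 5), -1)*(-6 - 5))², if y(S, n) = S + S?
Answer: -484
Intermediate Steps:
y(S, n) = 2*S
(y(√(4 - 5), -1)*(-6 - 5))² = ((2*√(4 - 5))*(-6 - 5))² = ((2*√(-1))*(-11))² = ((2*I)*(-11))² = (-22*I)² = -484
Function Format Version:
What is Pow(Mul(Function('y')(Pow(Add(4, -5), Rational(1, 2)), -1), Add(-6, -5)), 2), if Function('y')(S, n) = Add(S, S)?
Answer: -484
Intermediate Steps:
Function('y')(S, n) = Mul(2, S)
Pow(Mul(Function('y')(Pow(Add(4, -5), Rational(1, 2)), -1), Add(-6, -5)), 2) = Pow(Mul(Mul(2, Pow(Add(4, -5), Rational(1, 2))), Add(-6, -5)), 2) = Pow(Mul(Mul(2, Pow(-1, Rational(1, 2))), -11), 2) = Pow(Mul(Mul(2, I), -11), 2) = Pow(Mul(-22, I), 2) = -484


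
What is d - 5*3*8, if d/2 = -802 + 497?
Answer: -730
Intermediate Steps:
d = -610 (d = 2*(-802 + 497) = 2*(-305) = -610)
d - 5*3*8 = -610 - 5*3*8 = -610 - 15*8 = -610 - 1*120 = -610 - 120 = -730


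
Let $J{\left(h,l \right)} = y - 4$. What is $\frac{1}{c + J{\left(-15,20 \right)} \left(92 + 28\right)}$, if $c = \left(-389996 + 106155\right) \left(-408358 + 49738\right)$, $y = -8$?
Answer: $\frac{1}{101791057980} \approx 9.824 \cdot 10^{-12}$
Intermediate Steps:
$c = 101791059420$ ($c = \left(-283841\right) \left(-358620\right) = 101791059420$)
$J{\left(h,l \right)} = -12$ ($J{\left(h,l \right)} = -8 - 4 = -12$)
$\frac{1}{c + J{\left(-15,20 \right)} \left(92 + 28\right)} = \frac{1}{101791059420 - 12 \left(92 + 28\right)} = \frac{1}{101791059420 - 1440} = \frac{1}{101791057980}$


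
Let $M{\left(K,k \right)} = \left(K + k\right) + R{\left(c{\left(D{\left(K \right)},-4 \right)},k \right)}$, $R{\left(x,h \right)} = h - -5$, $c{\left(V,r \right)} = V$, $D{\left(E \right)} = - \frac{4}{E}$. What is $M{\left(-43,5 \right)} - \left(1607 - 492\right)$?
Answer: $-1143$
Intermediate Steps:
$R{\left(x,h \right)} = 5 + h$ ($R{\left(x,h \right)} = h + 5 = 5 + h$)
$M{\left(K,k \right)} = 5 + K + 2 k$ ($M{\left(K,k \right)} = \left(K + k\right) + \left(5 + k\right) = 5 + K + 2 k$)
$M{\left(-43,5 \right)} - \left(1607 - 492\right) = \left(5 - 43 + 2 \cdot 5\right) - \left(1607 - 492\right) = \left(5 - 43 + 10\right) - 1115 = -28 - 1115 = -1143$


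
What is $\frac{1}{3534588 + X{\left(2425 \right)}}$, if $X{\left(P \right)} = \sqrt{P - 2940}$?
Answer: $\frac{3534588}{12493312330259} - \frac{i \sqrt{515}}{12493312330259} \approx 2.8292 \cdot 10^{-7} - 1.8165 \cdot 10^{-12} i$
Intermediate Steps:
$X{\left(P \right)} = \sqrt{-2940 + P}$
$\frac{1}{3534588 + X{\left(2425 \right)}} = \frac{1}{3534588 + \sqrt{-2940 + 2425}} = \frac{1}{3534588 + \sqrt{-515}} = \frac{1}{3534588 + i \sqrt{515}}$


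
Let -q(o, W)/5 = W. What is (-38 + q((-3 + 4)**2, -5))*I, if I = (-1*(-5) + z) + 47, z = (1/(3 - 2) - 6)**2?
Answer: -1001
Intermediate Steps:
z = 25 (z = (1/1 - 6)**2 = (1 - 6)**2 = (-5)**2 = 25)
q(o, W) = -5*W
I = 77 (I = (-1*(-5) + 25) + 47 = (5 + 25) + 47 = 30 + 47 = 77)
(-38 + q((-3 + 4)**2, -5))*I = (-38 - 5*(-5))*77 = (-38 + 25)*77 = -13*77 = -1001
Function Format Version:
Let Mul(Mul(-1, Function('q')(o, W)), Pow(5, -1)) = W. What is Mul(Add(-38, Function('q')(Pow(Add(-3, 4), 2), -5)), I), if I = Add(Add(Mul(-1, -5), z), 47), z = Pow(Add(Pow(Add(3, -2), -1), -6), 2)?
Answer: -1001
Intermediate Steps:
z = 25 (z = Pow(Add(Pow(1, -1), -6), 2) = Pow(Add(1, -6), 2) = Pow(-5, 2) = 25)
Function('q')(o, W) = Mul(-5, W)
I = 77 (I = Add(Add(Mul(-1, -5), 25), 47) = Add(Add(5, 25), 47) = Add(30, 47) = 77)
Mul(Add(-38, Function('q')(Pow(Add(-3, 4), 2), -5)), I) = Mul(Add(-38, Mul(-5, -5)), 77) = Mul(Add(-38, 25), 77) = Mul(-13, 77) = -1001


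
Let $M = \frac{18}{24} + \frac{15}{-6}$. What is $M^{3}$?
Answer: $- \frac{343}{64} \approx -5.3594$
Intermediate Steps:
$M = - \frac{7}{4}$ ($M = 18 \cdot \frac{1}{24} + 15 \left(- \frac{1}{6}\right) = \frac{3}{4} - \frac{5}{2} = - \frac{7}{4} \approx -1.75$)
$M^{3} = \left(- \frac{7}{4}\right)^{3} = - \frac{343}{64}$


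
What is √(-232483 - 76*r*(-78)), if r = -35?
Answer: I*√439963 ≈ 663.3*I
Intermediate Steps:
√(-232483 - 76*r*(-78)) = √(-232483 - 76*(-35)*(-78)) = √(-232483 + 2660*(-78)) = √(-232483 - 207480) = √(-439963) = I*√439963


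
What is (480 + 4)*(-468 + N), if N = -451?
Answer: -444796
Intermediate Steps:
(480 + 4)*(-468 + N) = (480 + 4)*(-468 - 451) = 484*(-919) = -444796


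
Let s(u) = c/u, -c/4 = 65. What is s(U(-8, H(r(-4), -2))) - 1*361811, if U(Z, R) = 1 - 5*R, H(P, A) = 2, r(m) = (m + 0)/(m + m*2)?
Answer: -3256039/9 ≈ -3.6178e+5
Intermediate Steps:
r(m) = ⅓ (r(m) = m/(m + 2*m) = m/((3*m)) = m*(1/(3*m)) = ⅓)
c = -260 (c = -4*65 = -260)
s(u) = -260/u
s(U(-8, H(r(-4), -2))) - 1*361811 = -260/(1 - 5*2) - 1*361811 = -260/(1 - 10) - 361811 = -260/(-9) - 361811 = -260*(-⅑) - 361811 = 260/9 - 361811 = -3256039/9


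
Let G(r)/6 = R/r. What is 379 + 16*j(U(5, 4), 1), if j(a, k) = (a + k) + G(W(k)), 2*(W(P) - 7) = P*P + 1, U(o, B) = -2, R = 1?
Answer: 375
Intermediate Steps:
W(P) = 15/2 + P**2/2 (W(P) = 7 + (P*P + 1)/2 = 7 + (P**2 + 1)/2 = 7 + (1 + P**2)/2 = 7 + (1/2 + P**2/2) = 15/2 + P**2/2)
G(r) = 6/r (G(r) = 6*(1/r) = 6/r)
j(a, k) = a + k + 6/(15/2 + k**2/2) (j(a, k) = (a + k) + 6/(15/2 + k**2/2) = a + k + 6/(15/2 + k**2/2))
379 + 16*j(U(5, 4), 1) = 379 + 16*((12 + (15 + 1**2)*(-2 + 1))/(15 + 1**2)) = 379 + 16*((12 + (15 + 1)*(-1))/(15 + 1)) = 379 + 16*((12 + 16*(-1))/16) = 379 + 16*((12 - 16)/16) = 379 + 16*((1/16)*(-4)) = 379 + 16*(-1/4) = 379 - 4 = 375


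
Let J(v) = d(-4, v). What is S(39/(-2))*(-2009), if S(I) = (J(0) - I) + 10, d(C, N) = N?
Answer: -118531/2 ≈ -59266.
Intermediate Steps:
J(v) = v
S(I) = 10 - I (S(I) = (0 - I) + 10 = -I + 10 = 10 - I)
S(39/(-2))*(-2009) = (10 - 39/(-2))*(-2009) = (10 - 39*(-1)/2)*(-2009) = (10 - 1*(-39/2))*(-2009) = (10 + 39/2)*(-2009) = (59/2)*(-2009) = -118531/2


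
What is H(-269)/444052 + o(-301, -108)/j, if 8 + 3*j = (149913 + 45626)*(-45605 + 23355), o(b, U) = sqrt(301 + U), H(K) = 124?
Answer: 31/111013 - sqrt(193)/1450247586 ≈ 0.00027924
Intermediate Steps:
j = -1450247586 (j = -8/3 + ((149913 + 45626)*(-45605 + 23355))/3 = -8/3 + (195539*(-22250))/3 = -8/3 + (1/3)*(-4350742750) = -8/3 - 4350742750/3 = -1450247586)
H(-269)/444052 + o(-301, -108)/j = 124/444052 + sqrt(301 - 108)/(-1450247586) = 124*(1/444052) + sqrt(193)*(-1/1450247586) = 31/111013 - sqrt(193)/1450247586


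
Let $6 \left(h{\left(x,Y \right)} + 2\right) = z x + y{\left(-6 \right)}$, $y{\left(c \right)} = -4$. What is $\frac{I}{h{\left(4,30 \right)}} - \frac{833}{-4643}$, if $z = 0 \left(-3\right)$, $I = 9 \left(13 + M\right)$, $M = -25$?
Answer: $\frac{377749}{9286} \approx 40.679$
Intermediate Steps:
$I = -108$ ($I = 9 \left(13 - 25\right) = 9 \left(-12\right) = -108$)
$z = 0$
$h{\left(x,Y \right)} = - \frac{8}{3}$ ($h{\left(x,Y \right)} = -2 + \frac{0 x - 4}{6} = -2 + \frac{0 - 4}{6} = -2 + \frac{1}{6} \left(-4\right) = -2 - \frac{2}{3} = - \frac{8}{3}$)
$\frac{I}{h{\left(4,30 \right)}} - \frac{833}{-4643} = - \frac{108}{- \frac{8}{3}} - \frac{833}{-4643} = \left(-108\right) \left(- \frac{3}{8}\right) - - \frac{833}{4643} = \frac{81}{2} + \frac{833}{4643} = \frac{377749}{9286}$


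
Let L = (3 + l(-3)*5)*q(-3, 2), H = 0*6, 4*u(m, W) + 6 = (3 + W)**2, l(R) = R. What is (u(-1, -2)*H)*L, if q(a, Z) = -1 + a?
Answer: 0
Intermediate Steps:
u(m, W) = -3/2 + (3 + W)**2/4
H = 0
L = 48 (L = (3 - 3*5)*(-1 - 3) = (3 - 15)*(-4) = -12*(-4) = 48)
(u(-1, -2)*H)*L = ((-3/2 + (3 - 2)**2/4)*0)*48 = ((-3/2 + (1/4)*1**2)*0)*48 = ((-3/2 + (1/4)*1)*0)*48 = ((-3/2 + 1/4)*0)*48 = -5/4*0*48 = 0*48 = 0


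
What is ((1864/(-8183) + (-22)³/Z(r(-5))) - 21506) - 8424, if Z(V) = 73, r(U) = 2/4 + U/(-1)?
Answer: -17966223526/597359 ≈ -30076.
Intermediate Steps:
r(U) = ½ - U (r(U) = 2*(¼) + U*(-1) = ½ - U)
((1864/(-8183) + (-22)³/Z(r(-5))) - 21506) - 8424 = ((1864/(-8183) + (-22)³/73) - 21506) - 8424 = ((1864*(-1/8183) - 10648*1/73) - 21506) - 8424 = ((-1864/8183 - 10648/73) - 21506) - 8424 = (-87268656/597359 - 21506) - 8424 = -12934071310/597359 - 8424 = -17966223526/597359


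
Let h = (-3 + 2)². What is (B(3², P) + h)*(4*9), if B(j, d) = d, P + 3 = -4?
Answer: -216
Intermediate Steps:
P = -7 (P = -3 - 4 = -7)
h = 1 (h = (-1)² = 1)
(B(3², P) + h)*(4*9) = (-7 + 1)*(4*9) = -6*36 = -216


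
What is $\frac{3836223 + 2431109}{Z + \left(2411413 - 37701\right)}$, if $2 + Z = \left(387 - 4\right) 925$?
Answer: $\frac{6267332}{2727985} \approx 2.2974$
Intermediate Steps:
$Z = 354273$ ($Z = -2 + \left(387 - 4\right) 925 = -2 + 383 \cdot 925 = -2 + 354275 = 354273$)
$\frac{3836223 + 2431109}{Z + \left(2411413 - 37701\right)} = \frac{3836223 + 2431109}{354273 + \left(2411413 - 37701\right)} = \frac{6267332}{354273 + \left(2411413 - 37701\right)} = \frac{6267332}{354273 + 2373712} = \frac{6267332}{2727985}$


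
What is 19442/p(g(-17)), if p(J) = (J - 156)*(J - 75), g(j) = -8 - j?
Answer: 9721/4851 ≈ 2.0039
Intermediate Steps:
p(J) = (-156 + J)*(-75 + J)
19442/p(g(-17)) = 19442/(11700 + (-8 - 1*(-17))**2 - 231*(-8 - 1*(-17))) = 19442/(11700 + (-8 + 17)**2 - 231*(-8 + 17)) = 19442/(11700 + 9**2 - 231*9) = 19442/(11700 + 81 - 2079) = 19442/9702 = 19442*(1/9702) = 9721/4851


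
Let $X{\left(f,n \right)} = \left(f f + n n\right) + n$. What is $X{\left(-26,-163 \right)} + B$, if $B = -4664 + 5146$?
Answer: $27564$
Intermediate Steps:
$X{\left(f,n \right)} = n + f^{2} + n^{2}$ ($X{\left(f,n \right)} = \left(f^{2} + n^{2}\right) + n = n + f^{2} + n^{2}$)
$B = 482$
$X{\left(-26,-163 \right)} + B = \left(-163 + \left(-26\right)^{2} + \left(-163\right)^{2}\right) + 482 = \left(-163 + 676 + 26569\right) + 482 = 27082 + 482 = 27564$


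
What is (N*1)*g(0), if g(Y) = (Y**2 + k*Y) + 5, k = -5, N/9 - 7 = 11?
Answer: 810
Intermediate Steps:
N = 162 (N = 63 + 9*11 = 63 + 99 = 162)
g(Y) = 5 + Y**2 - 5*Y (g(Y) = (Y**2 - 5*Y) + 5 = 5 + Y**2 - 5*Y)
(N*1)*g(0) = (162*1)*(5 + 0**2 - 5*0) = 162*(5 + 0 + 0) = 162*5 = 810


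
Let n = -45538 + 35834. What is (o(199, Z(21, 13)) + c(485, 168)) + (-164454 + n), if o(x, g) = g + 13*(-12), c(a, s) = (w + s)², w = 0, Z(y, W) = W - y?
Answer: -146098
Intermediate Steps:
n = -9704
c(a, s) = s² (c(a, s) = (0 + s)² = s²)
o(x, g) = -156 + g (o(x, g) = g - 156 = -156 + g)
(o(199, Z(21, 13)) + c(485, 168)) + (-164454 + n) = ((-156 + (13 - 1*21)) + 168²) + (-164454 - 9704) = ((-156 + (13 - 21)) + 28224) - 174158 = ((-156 - 8) + 28224) - 174158 = (-164 + 28224) - 174158 = 28060 - 174158 = -146098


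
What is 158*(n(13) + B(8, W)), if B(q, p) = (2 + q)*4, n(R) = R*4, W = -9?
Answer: 14536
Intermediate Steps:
n(R) = 4*R
B(q, p) = 8 + 4*q
158*(n(13) + B(8, W)) = 158*(4*13 + (8 + 4*8)) = 158*(52 + (8 + 32)) = 158*(52 + 40) = 158*92 = 14536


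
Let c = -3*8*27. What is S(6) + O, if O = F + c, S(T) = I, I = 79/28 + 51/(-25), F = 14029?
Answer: 9367247/700 ≈ 13382.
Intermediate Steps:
I = 547/700 (I = 79*(1/28) + 51*(-1/25) = 79/28 - 51/25 = 547/700 ≈ 0.78143)
S(T) = 547/700
c = -648 (c = -24*27 = -648)
O = 13381 (O = 14029 - 648 = 13381)
S(6) + O = 547/700 + 13381 = 9367247/700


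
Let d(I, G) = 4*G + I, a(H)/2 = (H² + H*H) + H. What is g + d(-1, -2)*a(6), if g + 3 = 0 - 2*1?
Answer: -1409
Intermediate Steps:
a(H) = 2*H + 4*H² (a(H) = 2*((H² + H*H) + H) = 2*((H² + H²) + H) = 2*(2*H² + H) = 2*(H + 2*H²) = 2*H + 4*H²)
g = -5 (g = -3 + (0 - 2*1) = -3 + (0 - 2) = -3 - 2 = -5)
d(I, G) = I + 4*G
g + d(-1, -2)*a(6) = -5 + (-1 + 4*(-2))*(2*6*(1 + 2*6)) = -5 + (-1 - 8)*(2*6*(1 + 12)) = -5 - 18*6*13 = -5 - 9*156 = -5 - 1404 = -1409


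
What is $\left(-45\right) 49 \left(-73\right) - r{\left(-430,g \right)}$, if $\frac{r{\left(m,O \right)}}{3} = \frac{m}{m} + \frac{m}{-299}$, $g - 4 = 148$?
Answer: $\frac{48126348}{299} \approx 1.6096 \cdot 10^{5}$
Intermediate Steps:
$g = 152$ ($g = 4 + 148 = 152$)
$r{\left(m,O \right)} = 3 - \frac{3 m}{299}$ ($r{\left(m,O \right)} = 3 \left(\frac{m}{m} + \frac{m}{-299}\right) = 3 \left(1 + m \left(- \frac{1}{299}\right)\right) = 3 \left(1 - \frac{m}{299}\right) = 3 - \frac{3 m}{299}$)
$\left(-45\right) 49 \left(-73\right) - r{\left(-430,g \right)} = \left(-45\right) 49 \left(-73\right) - \left(3 - - \frac{1290}{299}\right) = \left(-2205\right) \left(-73\right) - \left(3 + \frac{1290}{299}\right) = 160965 - \frac{2187}{299} = \frac{48126348}{299}$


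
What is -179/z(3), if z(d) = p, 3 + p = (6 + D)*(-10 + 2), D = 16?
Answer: 1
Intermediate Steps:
p = -179 (p = -3 + (6 + 16)*(-10 + 2) = -3 + 22*(-8) = -3 - 176 = -179)
z(d) = -179
-179/z(3) = -179/(-179) = -179*(-1/179) = 1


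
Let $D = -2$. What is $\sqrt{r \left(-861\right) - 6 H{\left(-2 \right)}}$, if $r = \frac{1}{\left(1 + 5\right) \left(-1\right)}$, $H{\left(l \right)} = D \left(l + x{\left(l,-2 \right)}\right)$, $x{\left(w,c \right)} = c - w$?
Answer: $\frac{\sqrt{478}}{2} \approx 10.932$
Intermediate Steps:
$H{\left(l \right)} = 4$ ($H{\left(l \right)} = - 2 \left(l - \left(2 + l\right)\right) = \left(-2\right) \left(-2\right) = 4$)
$r = - \frac{1}{6}$ ($r = \frac{1}{6 \left(-1\right)} = \frac{1}{-6} = - \frac{1}{6} \approx -0.16667$)
$\sqrt{r \left(-861\right) - 6 H{\left(-2 \right)}} = \sqrt{\left(- \frac{1}{6}\right) \left(-861\right) - 24} = \sqrt{\frac{287}{2} - 24} = \sqrt{\frac{239}{2}} = \frac{\sqrt{478}}{2}$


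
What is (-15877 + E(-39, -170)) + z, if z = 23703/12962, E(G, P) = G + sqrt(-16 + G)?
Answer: -206279489/12962 + I*sqrt(55) ≈ -15914.0 + 7.4162*I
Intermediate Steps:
z = 23703/12962 (z = 23703*(1/12962) = 23703/12962 ≈ 1.8287)
(-15877 + E(-39, -170)) + z = (-15877 + (-39 + sqrt(-16 - 39))) + 23703/12962 = (-15877 + (-39 + sqrt(-55))) + 23703/12962 = (-15877 + (-39 + I*sqrt(55))) + 23703/12962 = (-15916 + I*sqrt(55)) + 23703/12962 = -206279489/12962 + I*sqrt(55)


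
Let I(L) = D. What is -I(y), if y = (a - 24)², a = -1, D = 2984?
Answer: -2984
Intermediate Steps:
y = 625 (y = (-1 - 24)² = (-25)² = 625)
I(L) = 2984
-I(y) = -1*2984 = -2984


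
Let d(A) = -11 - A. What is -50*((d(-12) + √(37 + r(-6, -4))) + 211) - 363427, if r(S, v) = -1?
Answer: -374327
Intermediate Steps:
-50*((d(-12) + √(37 + r(-6, -4))) + 211) - 363427 = -50*(((-11 - 1*(-12)) + √(37 - 1)) + 211) - 363427 = -50*(((-11 + 12) + √36) + 211) - 363427 = -50*((1 + 6) + 211) - 363427 = -50*(7 + 211) - 363427 = -50*218 - 363427 = -10900 - 363427 = -374327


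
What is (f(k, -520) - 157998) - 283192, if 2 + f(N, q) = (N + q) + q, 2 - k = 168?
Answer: -442398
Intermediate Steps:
k = -166 (k = 2 - 1*168 = 2 - 168 = -166)
f(N, q) = -2 + N + 2*q (f(N, q) = -2 + ((N + q) + q) = -2 + (N + 2*q) = -2 + N + 2*q)
(f(k, -520) - 157998) - 283192 = ((-2 - 166 + 2*(-520)) - 157998) - 283192 = ((-2 - 166 - 1040) - 157998) - 283192 = (-1208 - 157998) - 283192 = -159206 - 283192 = -442398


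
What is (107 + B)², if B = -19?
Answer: 7744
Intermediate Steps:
(107 + B)² = (107 - 19)² = 88² = 7744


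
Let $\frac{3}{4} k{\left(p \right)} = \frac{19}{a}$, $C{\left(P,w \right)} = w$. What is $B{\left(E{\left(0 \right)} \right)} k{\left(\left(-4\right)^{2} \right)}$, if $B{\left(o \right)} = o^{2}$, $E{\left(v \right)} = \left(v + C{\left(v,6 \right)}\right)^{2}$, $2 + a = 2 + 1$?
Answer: $32832$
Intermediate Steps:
$a = 1$ ($a = -2 + \left(2 + 1\right) = -2 + 3 = 1$)
$k{\left(p \right)} = \frac{76}{3}$ ($k{\left(p \right)} = \frac{4 \cdot \frac{19}{1}}{3} = \frac{4 \cdot 19 \cdot 1}{3} = \frac{4}{3} \cdot 19 = \frac{76}{3}$)
$E{\left(v \right)} = \left(6 + v\right)^{2}$ ($E{\left(v \right)} = \left(v + 6\right)^{2} = \left(6 + v\right)^{2}$)
$B{\left(E{\left(0 \right)} \right)} k{\left(\left(-4\right)^{2} \right)} = \left(\left(6 + 0\right)^{2}\right)^{2} \cdot \frac{76}{3} = \left(6^{2}\right)^{2} \cdot \frac{76}{3} = 36^{2} \cdot \frac{76}{3} = 1296 \cdot \frac{76}{3} = 32832$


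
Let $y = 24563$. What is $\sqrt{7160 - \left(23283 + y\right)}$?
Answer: $i \sqrt{40686} \approx 201.71 i$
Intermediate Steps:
$\sqrt{7160 - \left(23283 + y\right)} = \sqrt{7160 - 47846} = \sqrt{-40686} = i \sqrt{40686}$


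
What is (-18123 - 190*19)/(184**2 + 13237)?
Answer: -21733/47093 ≈ -0.46149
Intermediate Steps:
(-18123 - 190*19)/(184**2 + 13237) = (-18123 - 3610)/(33856 + 13237) = -21733/47093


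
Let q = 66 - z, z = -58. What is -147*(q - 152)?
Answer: 4116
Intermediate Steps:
q = 124 (q = 66 - 1*(-58) = 66 + 58 = 124)
-147*(q - 152) = -147*(124 - 152) = -147*(-28) = 4116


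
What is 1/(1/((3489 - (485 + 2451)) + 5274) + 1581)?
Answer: 5827/9212488 ≈ 0.00063251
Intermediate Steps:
1/(1/((3489 - (485 + 2451)) + 5274) + 1581) = 1/(1/((3489 - 1*2936) + 5274) + 1581) = 1/(1/((3489 - 2936) + 5274) + 1581) = 1/(1/(553 + 5274) + 1581) = 1/(1/5827 + 1581) = 1/(9212488/5827) = 5827/9212488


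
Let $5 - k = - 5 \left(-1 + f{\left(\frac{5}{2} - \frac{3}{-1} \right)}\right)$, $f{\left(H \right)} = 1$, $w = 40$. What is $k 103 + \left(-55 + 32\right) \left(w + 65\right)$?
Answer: $-1900$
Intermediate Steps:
$k = 5$ ($k = 5 - - 5 \left(-1 + 1\right) = 5 - \left(-5\right) 0 = 5 - 0 = 5 + 0 = 5$)
$k 103 + \left(-55 + 32\right) \left(w + 65\right) = 5 \cdot 103 + \left(-55 + 32\right) \left(40 + 65\right) = 515 - 2415 = -1900$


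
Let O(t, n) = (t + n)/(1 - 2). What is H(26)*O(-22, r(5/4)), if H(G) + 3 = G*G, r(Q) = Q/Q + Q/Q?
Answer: 13460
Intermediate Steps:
r(Q) = 2 (r(Q) = 1 + 1 = 2)
H(G) = -3 + G² (H(G) = -3 + G*G = -3 + G²)
O(t, n) = -n - t (O(t, n) = (n + t)/(-1) = (n + t)*(-1) = -n - t)
H(26)*O(-22, r(5/4)) = (-3 + 26²)*(-1*2 - 1*(-22)) = (-3 + 676)*(-2 + 22) = 673*20 = 13460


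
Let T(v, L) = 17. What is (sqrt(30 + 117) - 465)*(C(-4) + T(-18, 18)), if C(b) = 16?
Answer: -15345 + 231*sqrt(3) ≈ -14945.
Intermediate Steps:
(sqrt(30 + 117) - 465)*(C(-4) + T(-18, 18)) = (sqrt(30 + 117) - 465)*(16 + 17) = (sqrt(147) - 465)*33 = (7*sqrt(3) - 465)*33 = (-465 + 7*sqrt(3))*33 = -15345 + 231*sqrt(3)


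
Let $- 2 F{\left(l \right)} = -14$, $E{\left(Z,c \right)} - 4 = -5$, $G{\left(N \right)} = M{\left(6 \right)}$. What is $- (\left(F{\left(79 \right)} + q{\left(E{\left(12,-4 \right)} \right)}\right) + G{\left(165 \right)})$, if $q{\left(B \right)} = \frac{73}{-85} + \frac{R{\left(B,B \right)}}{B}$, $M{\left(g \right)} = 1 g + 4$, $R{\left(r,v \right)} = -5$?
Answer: $- \frac{1797}{85} \approx -21.141$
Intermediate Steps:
$M{\left(g \right)} = 4 + g$ ($M{\left(g \right)} = g + 4 = 4 + g$)
$G{\left(N \right)} = 10$ ($G{\left(N \right)} = 4 + 6 = 10$)
$E{\left(Z,c \right)} = -1$ ($E{\left(Z,c \right)} = 4 - 5 = -1$)
$F{\left(l \right)} = 7$ ($F{\left(l \right)} = \left(- \frac{1}{2}\right) \left(-14\right) = 7$)
$q{\left(B \right)} = - \frac{73}{85} - \frac{5}{B}$ ($q{\left(B \right)} = \frac{73}{-85} - \frac{5}{B} = 73 \left(- \frac{1}{85}\right) - \frac{5}{B} = - \frac{73}{85} - \frac{5}{B}$)
$- (\left(F{\left(79 \right)} + q{\left(E{\left(12,-4 \right)} \right)}\right) + G{\left(165 \right)}) = - (\left(7 - \left(\frac{73}{85} + \frac{5}{-1}\right)\right) + 10) = - (\left(7 - - \frac{352}{85}\right) + 10) = - (\left(7 + \left(- \frac{73}{85} + 5\right)\right) + 10) = - (\left(7 + \frac{352}{85}\right) + 10) = - (\frac{947}{85} + 10) = \left(-1\right) \frac{1797}{85} = - \frac{1797}{85}$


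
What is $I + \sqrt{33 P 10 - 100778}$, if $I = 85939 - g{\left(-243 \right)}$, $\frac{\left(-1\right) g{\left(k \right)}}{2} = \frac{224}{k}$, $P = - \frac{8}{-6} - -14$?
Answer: $\frac{20882729}{243} + i \sqrt{95718} \approx 85937.0 + 309.38 i$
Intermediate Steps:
$P = \frac{46}{3}$ ($P = \left(-8\right) \left(- \frac{1}{6}\right) + 14 = \frac{4}{3} + 14 = \frac{46}{3} \approx 15.333$)
$g{\left(k \right)} = - \frac{448}{k}$ ($g{\left(k \right)} = - 2 \frac{224}{k} = - \frac{448}{k}$)
$I = \frac{20882729}{243}$ ($I = 85939 - - \frac{448}{-243} = 85939 - \left(-448\right) \left(- \frac{1}{243}\right) = 85939 - \frac{448}{243} = \frac{20882729}{243} \approx 85937.0$)
$I + \sqrt{33 P 10 - 100778} = \frac{20882729}{243} + \sqrt{33 \cdot \frac{46}{3} \cdot 10 - 100778} = \frac{20882729}{243} + \sqrt{506 \cdot 10 - 100778} = \frac{20882729}{243} + \sqrt{5060 - 100778} = \frac{20882729}{243} + \sqrt{-95718} = \frac{20882729}{243} + i \sqrt{95718}$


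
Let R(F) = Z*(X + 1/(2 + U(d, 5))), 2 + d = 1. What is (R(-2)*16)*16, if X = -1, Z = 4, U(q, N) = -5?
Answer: -4096/3 ≈ -1365.3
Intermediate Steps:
d = -1 (d = -2 + 1 = -1)
R(F) = -16/3 (R(F) = 4*(-1 + 1/(2 - 5)) = 4*(-1 + 1/(-3)) = 4*(-1 - 1/3) = 4*(-4/3) = -16/3)
(R(-2)*16)*16 = -16/3*16*16 = -256/3*16 = -4096/3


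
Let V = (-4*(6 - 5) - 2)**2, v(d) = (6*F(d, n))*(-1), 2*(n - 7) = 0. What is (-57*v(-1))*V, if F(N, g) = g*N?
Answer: -86184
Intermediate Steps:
n = 7 (n = 7 + (1/2)*0 = 7 + 0 = 7)
F(N, g) = N*g
v(d) = -42*d (v(d) = (6*(d*7))*(-1) = (6*(7*d))*(-1) = (42*d)*(-1) = -42*d)
V = 36 (V = (-4*1 - 2)**2 = (-4 - 2)**2 = (-6)**2 = 36)
(-57*v(-1))*V = -(-2394)*(-1)*36 = -57*42*36 = -2394*36 = -86184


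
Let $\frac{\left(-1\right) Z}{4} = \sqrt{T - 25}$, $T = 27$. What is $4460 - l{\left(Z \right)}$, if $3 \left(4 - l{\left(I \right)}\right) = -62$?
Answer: $\frac{13306}{3} \approx 4435.3$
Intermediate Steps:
$Z = - 4 \sqrt{2}$ ($Z = - 4 \sqrt{27 - 25} = - 4 \sqrt{2} \approx -5.6569$)
$l{\left(I \right)} = \frac{74}{3}$ ($l{\left(I \right)} = 4 - - \frac{62}{3} = 4 + \frac{62}{3} = \frac{74}{3}$)
$4460 - l{\left(Z \right)} = 4460 - \frac{74}{3} = \frac{13306}{3}$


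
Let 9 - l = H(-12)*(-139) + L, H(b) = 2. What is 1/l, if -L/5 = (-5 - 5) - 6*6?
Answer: 1/57 ≈ 0.017544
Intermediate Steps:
L = 230 (L = -5*((-5 - 5) - 6*6) = -5*(-10 - 36) = -5*(-46) = 230)
l = 57 (l = 9 - (2*(-139) + 230) = 9 - (-278 + 230) = 9 - 1*(-48) = 9 + 48 = 57)
1/l = 1/57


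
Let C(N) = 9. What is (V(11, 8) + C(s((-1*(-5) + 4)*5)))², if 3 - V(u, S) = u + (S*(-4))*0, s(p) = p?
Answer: 1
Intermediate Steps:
V(u, S) = 3 - u (V(u, S) = 3 - (u + (S*(-4))*0) = 3 - (u - 4*S*0) = 3 - (u + 0) = 3 - u)
(V(11, 8) + C(s((-1*(-5) + 4)*5)))² = ((3 - 1*11) + 9)² = ((3 - 11) + 9)² = (-8 + 9)² = 1² = 1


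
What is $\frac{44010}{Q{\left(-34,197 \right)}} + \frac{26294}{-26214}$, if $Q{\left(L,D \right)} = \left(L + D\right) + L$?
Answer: $\frac{191714369}{563601} \approx 340.16$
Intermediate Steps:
$Q{\left(L,D \right)} = D + 2 L$ ($Q{\left(L,D \right)} = \left(D + L\right) + L = D + 2 L$)
$\frac{44010}{Q{\left(-34,197 \right)}} + \frac{26294}{-26214} = \frac{44010}{197 + 2 \left(-34\right)} + \frac{26294}{-26214} = \frac{44010}{197 - 68} + 26294 \left(- \frac{1}{26214}\right) = \frac{44010}{129} - \frac{13147}{13107} = 44010 \cdot \frac{1}{129} - \frac{13147}{13107} = \frac{14670}{43} - \frac{13147}{13107} = \frac{191714369}{563601}$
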